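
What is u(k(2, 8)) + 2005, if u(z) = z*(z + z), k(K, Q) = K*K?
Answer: 2037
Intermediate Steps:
k(K, Q) = K²
u(z) = 2*z² (u(z) = z*(2*z) = 2*z²)
u(k(2, 8)) + 2005 = 2*(2²)² + 2005 = 2*4² + 2005 = 2*16 + 2005 = 32 + 2005 = 2037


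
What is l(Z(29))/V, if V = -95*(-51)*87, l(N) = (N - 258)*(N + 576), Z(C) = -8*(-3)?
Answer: -3120/9367 ≈ -0.33308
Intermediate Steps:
Z(C) = 24
l(N) = (-258 + N)*(576 + N)
V = 421515 (V = 4845*87 = 421515)
l(Z(29))/V = (-148608 + 24² + 318*24)/421515 = (-148608 + 576 + 7632)*(1/421515) = -140400*1/421515 = -3120/9367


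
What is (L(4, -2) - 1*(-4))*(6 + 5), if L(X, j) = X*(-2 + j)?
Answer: -132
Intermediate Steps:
(L(4, -2) - 1*(-4))*(6 + 5) = (4*(-2 - 2) - 1*(-4))*(6 + 5) = (4*(-4) + 4)*11 = (-16 + 4)*11 = -12*11 = -132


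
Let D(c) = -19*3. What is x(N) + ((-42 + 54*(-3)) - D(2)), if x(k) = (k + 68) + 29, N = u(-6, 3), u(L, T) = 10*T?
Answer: -20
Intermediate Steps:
D(c) = -57
N = 30 (N = 10*3 = 30)
x(k) = 97 + k (x(k) = (68 + k) + 29 = 97 + k)
x(N) + ((-42 + 54*(-3)) - D(2)) = (97 + 30) + ((-42 + 54*(-3)) - 1*(-57)) = 127 + ((-42 - 162) + 57) = 127 + (-204 + 57) = 127 - 147 = -20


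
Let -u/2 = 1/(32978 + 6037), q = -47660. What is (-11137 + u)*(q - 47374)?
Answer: 13764409585646/13005 ≈ 1.0584e+9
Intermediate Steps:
u = -2/39015 (u = -2/(32978 + 6037) = -2/39015 ≈ -5.1262e-5)
(-11137 + u)*(q - 47374) = (-11137 - 2/39015)*(-47660 - 47374) = -434510057/39015*(-95034) = 13764409585646/13005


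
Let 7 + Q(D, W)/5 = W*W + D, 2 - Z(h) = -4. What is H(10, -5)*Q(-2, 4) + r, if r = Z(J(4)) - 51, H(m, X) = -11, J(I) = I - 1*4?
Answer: -430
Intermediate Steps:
J(I) = -4 + I (J(I) = I - 4 = -4 + I)
Z(h) = 6 (Z(h) = 2 - 1*(-4) = 2 + 4 = 6)
Q(D, W) = -35 + 5*D + 5*W**2 (Q(D, W) = -35 + 5*(W*W + D) = -35 + 5*(W**2 + D) = -35 + 5*(D + W**2) = -35 + (5*D + 5*W**2) = -35 + 5*D + 5*W**2)
r = -45 (r = 6 - 51 = -45)
H(10, -5)*Q(-2, 4) + r = -11*(-35 + 5*(-2) + 5*4**2) - 45 = -11*(-35 - 10 + 5*16) - 45 = -11*(-35 - 10 + 80) - 45 = -11*35 - 45 = -385 - 45 = -430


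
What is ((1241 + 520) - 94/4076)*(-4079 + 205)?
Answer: -6951643127/1019 ≈ -6.8220e+6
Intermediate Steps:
((1241 + 520) - 94/4076)*(-4079 + 205) = (1761 - 94*1/4076)*(-3874) = (1761 - 47/2038)*(-3874) = (3588871/2038)*(-3874) = -6951643127/1019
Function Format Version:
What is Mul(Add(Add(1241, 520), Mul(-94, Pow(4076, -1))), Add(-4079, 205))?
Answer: Rational(-6951643127, 1019) ≈ -6.8220e+6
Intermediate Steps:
Mul(Add(Add(1241, 520), Mul(-94, Pow(4076, -1))), Add(-4079, 205)) = Mul(Add(1761, Mul(-94, Rational(1, 4076))), -3874) = Mul(Add(1761, Rational(-47, 2038)), -3874) = Mul(Rational(3588871, 2038), -3874) = Rational(-6951643127, 1019)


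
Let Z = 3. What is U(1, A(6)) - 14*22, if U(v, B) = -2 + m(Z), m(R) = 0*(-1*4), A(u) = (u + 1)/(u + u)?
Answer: -310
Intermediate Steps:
A(u) = (1 + u)/(2*u) (A(u) = (1 + u)/((2*u)) = (1 + u)*(1/(2*u)) = (1 + u)/(2*u))
m(R) = 0 (m(R) = 0*(-4) = 0)
U(v, B) = -2 (U(v, B) = -2 + 0 = -2)
U(1, A(6)) - 14*22 = -2 - 14*22 = -2 - 308 = -310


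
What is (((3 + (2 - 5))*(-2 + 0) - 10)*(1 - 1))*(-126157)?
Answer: 0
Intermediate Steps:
(((3 + (2 - 5))*(-2 + 0) - 10)*(1 - 1))*(-126157) = (((3 - 3)*(-2) - 10)*0)*(-126157) = ((0*(-2) - 10)*0)*(-126157) = ((0 - 10)*0)*(-126157) = -10*0*(-126157) = 0*(-126157) = 0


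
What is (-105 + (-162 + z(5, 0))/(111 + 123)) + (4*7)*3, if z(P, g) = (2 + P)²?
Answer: -5027/234 ≈ -21.483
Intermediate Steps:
(-105 + (-162 + z(5, 0))/(111 + 123)) + (4*7)*3 = (-105 + (-162 + (2 + 5)²)/(111 + 123)) + (4*7)*3 = (-105 + (-162 + 7²)/234) + 28*3 = (-105 + (-162 + 49)*(1/234)) + 84 = (-105 - 113*1/234) + 84 = (-105 - 113/234) + 84 = -24683/234 + 84 = -5027/234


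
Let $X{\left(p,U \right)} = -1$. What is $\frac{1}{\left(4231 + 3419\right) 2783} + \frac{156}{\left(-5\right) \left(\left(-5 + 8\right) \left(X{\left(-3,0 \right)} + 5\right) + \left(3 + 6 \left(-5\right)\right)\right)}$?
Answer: $\frac{44283097}{21289950} \approx 2.08$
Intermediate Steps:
$\frac{1}{\left(4231 + 3419\right) 2783} + \frac{156}{\left(-5\right) \left(\left(-5 + 8\right) \left(X{\left(-3,0 \right)} + 5\right) + \left(3 + 6 \left(-5\right)\right)\right)} = \frac{1}{\left(4231 + 3419\right) 2783} + \frac{156}{\left(-5\right) \left(\left(-5 + 8\right) \left(-1 + 5\right) + \left(3 + 6 \left(-5\right)\right)\right)} = \frac{1}{7650} \cdot \frac{1}{2783} + \frac{156}{\left(-5\right) \left(3 \cdot 4 + \left(3 - 30\right)\right)} = \frac{1}{7650} \cdot \frac{1}{2783} + \frac{156}{\left(-5\right) \left(12 - 27\right)} = \frac{1}{21289950} + \frac{156}{\left(-5\right) \left(-15\right)} = \frac{1}{21289950} + \frac{156}{75} = \frac{1}{21289950} + 156 \cdot \frac{1}{75} = \frac{1}{21289950} + \frac{52}{25} = \frac{44283097}{21289950}$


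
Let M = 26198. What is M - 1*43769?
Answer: -17571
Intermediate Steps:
M - 1*43769 = 26198 - 1*43769 = 26198 - 43769 = -17571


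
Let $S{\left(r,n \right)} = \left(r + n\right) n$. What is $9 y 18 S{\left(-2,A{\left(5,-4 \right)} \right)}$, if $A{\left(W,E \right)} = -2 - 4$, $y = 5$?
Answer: $38880$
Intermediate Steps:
$A{\left(W,E \right)} = -6$
$S{\left(r,n \right)} = n \left(n + r\right)$ ($S{\left(r,n \right)} = \left(n + r\right) n = n \left(n + r\right)$)
$9 y 18 S{\left(-2,A{\left(5,-4 \right)} \right)} = 9 \cdot 5 \cdot 18 \left(- 6 \left(-6 - 2\right)\right) = 45 \cdot 18 \left(\left(-6\right) \left(-8\right)\right) = 810 \cdot 48 = 38880$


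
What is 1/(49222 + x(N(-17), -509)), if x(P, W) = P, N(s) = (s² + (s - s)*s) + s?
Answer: 1/49494 ≈ 2.0204e-5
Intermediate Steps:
N(s) = s + s² (N(s) = (s² + 0*s) + s = (s² + 0) + s = s² + s = s + s²)
1/(49222 + x(N(-17), -509)) = 1/(49222 - 17*(1 - 17)) = 1/(49222 - 17*(-16)) = 1/(49222 + 272) = 1/49494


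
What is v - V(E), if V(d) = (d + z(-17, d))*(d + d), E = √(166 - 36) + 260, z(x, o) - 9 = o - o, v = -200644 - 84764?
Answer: -425548 - 1058*√130 ≈ -4.3761e+5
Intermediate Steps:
v = -285408
z(x, o) = 9 (z(x, o) = 9 + (o - o) = 9 + 0 = 9)
E = 260 + √130 (E = √130 + 260 = 260 + √130 ≈ 271.40)
V(d) = 2*d*(9 + d) (V(d) = (d + 9)*(d + d) = (9 + d)*(2*d) = 2*d*(9 + d))
v - V(E) = -285408 - 2*(260 + √130)*(9 + (260 + √130)) = -285408 - 2*(260 + √130)*(269 + √130)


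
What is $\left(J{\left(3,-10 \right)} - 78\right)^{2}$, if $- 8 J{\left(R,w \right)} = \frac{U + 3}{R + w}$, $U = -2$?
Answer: $\frac{19070689}{3136} \approx 6081.2$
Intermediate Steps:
$J{\left(R,w \right)} = - \frac{1}{8 \left(R + w\right)}$ ($J{\left(R,w \right)} = - \frac{\left(-2 + 3\right) \frac{1}{R + w}}{8} = - \frac{1 \frac{1}{R + w}}{8} = - \frac{1}{8 \left(R + w\right)}$)
$\left(J{\left(3,-10 \right)} - 78\right)^{2} = \left(- \frac{1}{8 \cdot 3 + 8 \left(-10\right)} - 78\right)^{2} = \left(- \frac{1}{24 - 80} - 78\right)^{2} = \left(- \frac{1}{-56} - 78\right)^{2} = \left(\left(-1\right) \left(- \frac{1}{56}\right) - 78\right)^{2} = \left(\frac{1}{56} - 78\right)^{2} = \left(- \frac{4367}{56}\right)^{2} = \frac{19070689}{3136}$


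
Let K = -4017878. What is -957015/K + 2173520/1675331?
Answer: 10336255087525/6731275567618 ≈ 1.5356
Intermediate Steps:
-957015/K + 2173520/1675331 = -957015/(-4017878) + 2173520/1675331 = -957015*(-1/4017878) + 2173520*(1/1675331) = 957015/4017878 + 2173520/1675331 = 10336255087525/6731275567618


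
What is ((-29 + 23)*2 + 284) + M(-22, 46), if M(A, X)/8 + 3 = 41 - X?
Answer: 208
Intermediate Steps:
M(A, X) = 304 - 8*X (M(A, X) = -24 + 8*(41 - X) = -24 + (328 - 8*X) = 304 - 8*X)
((-29 + 23)*2 + 284) + M(-22, 46) = ((-29 + 23)*2 + 284) + (304 - 8*46) = (-6*2 + 284) + (304 - 368) = (-12 + 284) - 64 = 272 - 64 = 208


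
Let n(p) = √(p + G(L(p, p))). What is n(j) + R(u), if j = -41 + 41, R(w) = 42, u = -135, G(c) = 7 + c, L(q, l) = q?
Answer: 42 + √7 ≈ 44.646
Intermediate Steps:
j = 0
n(p) = √(7 + 2*p) (n(p) = √(p + (7 + p)) = √(7 + 2*p))
n(j) + R(u) = √(7 + 2*0) + 42 = √(7 + 0) + 42 = √7 + 42 = 42 + √7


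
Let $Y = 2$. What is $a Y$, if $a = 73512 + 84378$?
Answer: $315780$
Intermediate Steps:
$a = 157890$
$a Y = 157890 \cdot 2 = 315780$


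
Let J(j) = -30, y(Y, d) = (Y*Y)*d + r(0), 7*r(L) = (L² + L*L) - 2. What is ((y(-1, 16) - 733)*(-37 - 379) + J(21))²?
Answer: 4361940852676/49 ≈ 8.9019e+10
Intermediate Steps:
r(L) = -2/7 + 2*L²/7 (r(L) = ((L² + L*L) - 2)/7 = ((L² + L²) - 2)/7 = (2*L² - 2)/7 = (-2 + 2*L²)/7 = -2/7 + 2*L²/7)
y(Y, d) = -2/7 + d*Y² (y(Y, d) = (Y*Y)*d + (-2/7 + (2/7)*0²) = Y²*d + (-2/7 + (2/7)*0) = d*Y² + (-2/7 + 0) = d*Y² - 2/7 = -2/7 + d*Y²)
((y(-1, 16) - 733)*(-37 - 379) + J(21))² = (((-2/7 + 16*(-1)²) - 733)*(-37 - 379) - 30)² = (((-2/7 + 16*1) - 733)*(-416) - 30)² = (((-2/7 + 16) - 733)*(-416) - 30)² = ((110/7 - 733)*(-416) - 30)² = (-5021/7*(-416) - 30)² = (2088736/7 - 30)² = (2088526/7)² = 4361940852676/49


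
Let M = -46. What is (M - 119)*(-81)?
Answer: 13365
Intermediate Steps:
(M - 119)*(-81) = (-46 - 119)*(-81) = -165*(-81) = 13365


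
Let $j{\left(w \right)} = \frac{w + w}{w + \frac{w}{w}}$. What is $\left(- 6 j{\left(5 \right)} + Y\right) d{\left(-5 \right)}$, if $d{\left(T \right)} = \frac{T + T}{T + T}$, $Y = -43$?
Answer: $-53$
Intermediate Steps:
$j{\left(w \right)} = \frac{2 w}{1 + w}$ ($j{\left(w \right)} = \frac{2 w}{w + 1} = \frac{2 w}{1 + w}$)
$d{\left(T \right)} = 1$ ($d{\left(T \right)} = \frac{2 T}{2 T} = 2 T \frac{1}{2 T} = 1$)
$\left(- 6 j{\left(5 \right)} + Y\right) d{\left(-5 \right)} = \left(- 6 \cdot 2 \cdot 5 \frac{1}{1 + 5} - 43\right) 1 = \left(- 6 \cdot 2 \cdot 5 \cdot \frac{1}{6} - 43\right) 1 = \left(\left(-6\right) \frac{5}{3} - 43\right) 1 = \left(-10 - 43\right) 1 = \left(-53\right) 1 = -53$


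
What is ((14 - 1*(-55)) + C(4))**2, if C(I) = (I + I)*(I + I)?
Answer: 17689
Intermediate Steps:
C(I) = 4*I**2 (C(I) = (2*I)*(2*I) = 4*I**2)
((14 - 1*(-55)) + C(4))**2 = ((14 - 1*(-55)) + 4*4**2)**2 = ((14 + 55) + 4*16)**2 = (69 + 64)**2 = 133**2 = 17689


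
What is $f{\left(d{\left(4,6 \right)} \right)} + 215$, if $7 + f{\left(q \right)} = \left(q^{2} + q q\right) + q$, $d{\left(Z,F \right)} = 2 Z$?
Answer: $344$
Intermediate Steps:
$f{\left(q \right)} = -7 + q + 2 q^{2}$ ($f{\left(q \right)} = -7 + \left(\left(q^{2} + q q\right) + q\right) = -7 + \left(\left(q^{2} + q^{2}\right) + q\right) = -7 + \left(2 q^{2} + q\right) = -7 + \left(q + 2 q^{2}\right) = -7 + q + 2 q^{2}$)
$f{\left(d{\left(4,6 \right)} \right)} + 215 = \left(-7 + 2 \cdot 4 + 2 \left(2 \cdot 4\right)^{2}\right) + 215 = \left(-7 + 8 + 2 \cdot 8^{2}\right) + 215 = \left(-7 + 8 + 2 \cdot 64\right) + 215 = \left(-7 + 8 + 128\right) + 215 = 129 + 215 = 344$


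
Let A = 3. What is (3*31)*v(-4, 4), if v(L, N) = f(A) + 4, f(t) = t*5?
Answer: 1767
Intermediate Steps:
f(t) = 5*t
v(L, N) = 19 (v(L, N) = 5*3 + 4 = 15 + 4 = 19)
(3*31)*v(-4, 4) = (3*31)*19 = 93*19 = 1767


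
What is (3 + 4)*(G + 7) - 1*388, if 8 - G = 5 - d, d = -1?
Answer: -325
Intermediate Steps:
G = 2 (G = 8 - (5 - 1*(-1)) = 8 - (5 + 1) = 8 - 1*6 = 8 - 6 = 2)
(3 + 4)*(G + 7) - 1*388 = (3 + 4)*(2 + 7) - 1*388 = 7*9 - 388 = 63 - 388 = -325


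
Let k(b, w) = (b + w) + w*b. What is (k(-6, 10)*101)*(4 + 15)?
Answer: -107464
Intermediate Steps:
k(b, w) = b + w + b*w (k(b, w) = (b + w) + b*w = b + w + b*w)
(k(-6, 10)*101)*(4 + 15) = ((-6 + 10 - 6*10)*101)*(4 + 15) = ((-6 + 10 - 60)*101)*19 = -56*101*19 = -5656*19 = -107464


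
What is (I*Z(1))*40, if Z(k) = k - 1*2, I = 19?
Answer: -760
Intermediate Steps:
Z(k) = -2 + k (Z(k) = k - 2 = -2 + k)
(I*Z(1))*40 = (19*(-2 + 1))*40 = (19*(-1))*40 = -19*40 = -760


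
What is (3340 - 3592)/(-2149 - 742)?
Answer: 36/413 ≈ 0.087167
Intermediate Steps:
(3340 - 3592)/(-2149 - 742) = -252/(-2891) = -252*(-1/2891) = 36/413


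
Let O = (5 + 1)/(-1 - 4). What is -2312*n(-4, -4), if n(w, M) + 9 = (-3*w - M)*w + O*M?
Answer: 788392/5 ≈ 1.5768e+5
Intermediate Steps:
O = -6/5 (O = 6/(-5) = 6*(-⅕) = -6/5 ≈ -1.2000)
n(w, M) = -9 - 6*M/5 + w*(-M - 3*w) (n(w, M) = -9 + ((-3*w - M)*w - 6*M/5) = -9 + ((-M - 3*w)*w - 6*M/5) = -9 + (w*(-M - 3*w) - 6*M/5) = -9 + (-6*M/5 + w*(-M - 3*w)) = -9 - 6*M/5 + w*(-M - 3*w))
-2312*n(-4, -4) = -2312*(-9 - 3*(-4)² - 6/5*(-4) - 1*(-4)*(-4)) = -2312*(-9 - 3*16 + 24/5 - 16) = -2312*(-9 - 48 + 24/5 - 16) = -2312*(-341/5) = 788392/5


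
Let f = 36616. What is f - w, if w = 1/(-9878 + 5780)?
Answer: 150052369/4098 ≈ 36616.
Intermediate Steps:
w = -1/4098 (w = 1/(-4098) = -1/4098 ≈ -0.00024402)
f - w = 36616 - 1*(-1/4098) = 36616 + 1/4098 = 150052369/4098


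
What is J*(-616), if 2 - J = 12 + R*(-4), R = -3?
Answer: 13552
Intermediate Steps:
J = -22 (J = 2 - (12 - 3*(-4)) = 2 - (12 + 12) = 2 - 1*24 = 2 - 24 = -22)
J*(-616) = -22*(-616) = 13552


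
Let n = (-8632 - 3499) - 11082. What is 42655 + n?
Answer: 19442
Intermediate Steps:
n = -23213 (n = -12131 - 11082 = -23213)
42655 + n = 42655 - 23213 = 19442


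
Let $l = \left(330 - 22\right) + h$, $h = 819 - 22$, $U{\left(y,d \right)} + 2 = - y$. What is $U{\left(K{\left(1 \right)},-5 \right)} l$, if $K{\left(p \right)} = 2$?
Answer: $-4420$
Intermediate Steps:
$U{\left(y,d \right)} = -2 - y$
$h = 797$ ($h = 819 - 22 = 797$)
$l = 1105$ ($l = \left(330 - 22\right) + 797 = 308 + 797 = 1105$)
$U{\left(K{\left(1 \right)},-5 \right)} l = \left(-2 - 2\right) 1105 = \left(-4\right) 1105 = -4420$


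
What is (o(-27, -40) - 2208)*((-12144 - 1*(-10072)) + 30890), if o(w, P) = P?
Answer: -64782864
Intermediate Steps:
(o(-27, -40) - 2208)*((-12144 - 1*(-10072)) + 30890) = (-40 - 2208)*((-12144 - 1*(-10072)) + 30890) = -2248*((-12144 + 10072) + 30890) = -2248*(-2072 + 30890) = -2248*28818 = -64782864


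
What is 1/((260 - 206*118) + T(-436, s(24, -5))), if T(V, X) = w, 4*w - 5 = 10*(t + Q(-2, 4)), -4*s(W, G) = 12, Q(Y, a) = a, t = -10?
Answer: -4/96247 ≈ -4.1560e-5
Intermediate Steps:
s(W, G) = -3 (s(W, G) = -¼*12 = -3)
w = -55/4 (w = 5/4 + (10*(-10 + 4))/4 = 5/4 + (10*(-6))/4 = 5/4 + (¼)*(-60) = 5/4 - 15 = -55/4 ≈ -13.750)
T(V, X) = -55/4
1/((260 - 206*118) + T(-436, s(24, -5))) = 1/((260 - 206*118) - 55/4) = 1/((260 - 24308) - 55/4) = 1/(-24048 - 55/4) = 1/(-96247/4) = -4/96247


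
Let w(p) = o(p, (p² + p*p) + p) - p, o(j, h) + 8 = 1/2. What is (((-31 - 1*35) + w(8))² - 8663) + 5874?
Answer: 15413/4 ≈ 3853.3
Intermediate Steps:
o(j, h) = -15/2 (o(j, h) = -8 + 1/2 = -8 + ½ = -15/2)
w(p) = -15/2 - p
(((-31 - 1*35) + w(8))² - 8663) + 5874 = (((-31 - 1*35) + (-15/2 - 1*8))² - 8663) + 5874 = (((-31 - 35) + (-15/2 - 8))² - 8663) + 5874 = ((-66 - 31/2)² - 8663) + 5874 = ((-163/2)² - 8663) + 5874 = (26569/4 - 8663) + 5874 = -8083/4 + 5874 = 15413/4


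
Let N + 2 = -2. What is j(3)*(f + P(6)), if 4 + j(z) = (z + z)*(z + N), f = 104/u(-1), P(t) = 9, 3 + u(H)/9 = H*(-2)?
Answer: 230/9 ≈ 25.556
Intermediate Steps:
u(H) = -27 - 18*H (u(H) = -27 + 9*(H*(-2)) = -27 + 9*(-2*H) = -27 - 18*H)
N = -4 (N = -2 - 2 = -4)
f = -104/9 (f = 104/(-27 - 18*(-1)) = 104/(-27 + 18) = 104/(-9) = 104*(-1/9) = -104/9 ≈ -11.556)
j(z) = -4 + 2*z*(-4 + z) (j(z) = -4 + (z + z)*(z - 4) = -4 + (2*z)*(-4 + z) = -4 + 2*z*(-4 + z))
j(3)*(f + P(6)) = (-4 - 8*3 + 2*3**2)*(-104/9 + 9) = (-4 - 24 + 2*9)*(-23/9) = (-4 - 24 + 18)*(-23/9) = -10*(-23/9) = 230/9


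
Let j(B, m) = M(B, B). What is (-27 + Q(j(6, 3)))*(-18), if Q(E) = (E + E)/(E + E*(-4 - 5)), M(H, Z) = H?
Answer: 981/2 ≈ 490.50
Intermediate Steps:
j(B, m) = B
Q(E) = -¼ (Q(E) = (2*E)/(E + E*(-9)) = (2*E)/(E - 9*E) = (2*E)/((-8*E)) = (2*E)*(-1/(8*E)) = -¼)
(-27 + Q(j(6, 3)))*(-18) = (-27 - ¼)*(-18) = -109/4*(-18) = 981/2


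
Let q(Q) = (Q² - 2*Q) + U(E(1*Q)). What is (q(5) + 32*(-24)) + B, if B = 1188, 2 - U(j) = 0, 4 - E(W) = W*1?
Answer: 437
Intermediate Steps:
E(W) = 4 - W
U(j) = 2 (U(j) = 2 - 1*0 = 2 + 0 = 2)
q(Q) = 2 + Q² - 2*Q (q(Q) = (Q² - 2*Q) + 2 = 2 + Q² - 2*Q)
(q(5) + 32*(-24)) + B = ((2 + 5² - 2*5) + 32*(-24)) + 1188 = ((2 + 25 - 10) - 768) + 1188 = (17 - 768) + 1188 = -751 + 1188 = 437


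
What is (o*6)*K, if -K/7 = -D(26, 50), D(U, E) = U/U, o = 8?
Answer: 336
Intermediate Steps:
D(U, E) = 1
K = 7 (K = -(-7) = -7*(-1) = 7)
(o*6)*K = (8*6)*7 = 48*7 = 336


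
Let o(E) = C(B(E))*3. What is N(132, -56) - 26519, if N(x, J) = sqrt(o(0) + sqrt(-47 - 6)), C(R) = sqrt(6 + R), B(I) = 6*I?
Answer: -26519 + sqrt(3*sqrt(6) + I*sqrt(53)) ≈ -26516.0 + 1.2238*I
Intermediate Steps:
o(E) = 3*sqrt(6 + 6*E) (o(E) = sqrt(6 + 6*E)*3 = 3*sqrt(6 + 6*E))
N(x, J) = sqrt(3*sqrt(6) + I*sqrt(53)) (N(x, J) = sqrt(3*sqrt(6 + 6*0) + sqrt(-47 - 6)) = sqrt(3*sqrt(6 + 0) + sqrt(-53)) = sqrt(3*sqrt(6) + I*sqrt(53)))
N(132, -56) - 26519 = sqrt(3*sqrt(6) + I*sqrt(53)) - 26519 = -26519 + sqrt(3*sqrt(6) + I*sqrt(53))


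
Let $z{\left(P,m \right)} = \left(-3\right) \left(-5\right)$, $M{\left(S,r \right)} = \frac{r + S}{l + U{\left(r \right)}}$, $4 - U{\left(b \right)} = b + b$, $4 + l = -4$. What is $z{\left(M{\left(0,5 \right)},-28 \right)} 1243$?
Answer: $18645$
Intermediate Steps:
$l = -8$ ($l = -4 - 4 = -8$)
$U{\left(b \right)} = 4 - 2 b$ ($U{\left(b \right)} = 4 - \left(b + b\right) = 4 - 2 b$)
$M{\left(S,r \right)} = \frac{S + r}{-4 - 2 r}$ ($M{\left(S,r \right)} = \frac{r + S}{-8 - \left(-4 + 2 r\right)} = \frac{S + r}{-4 - 2 r}$)
$z{\left(P,m \right)} = 15$
$z{\left(M{\left(0,5 \right)},-28 \right)} 1243 = 15 \cdot 1243 = 18645$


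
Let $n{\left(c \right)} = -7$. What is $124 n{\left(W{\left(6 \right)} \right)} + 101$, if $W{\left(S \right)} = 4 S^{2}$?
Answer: $-767$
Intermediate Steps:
$124 n{\left(W{\left(6 \right)} \right)} + 101 = 124 \left(-7\right) + 101 = -868 + 101 = -767$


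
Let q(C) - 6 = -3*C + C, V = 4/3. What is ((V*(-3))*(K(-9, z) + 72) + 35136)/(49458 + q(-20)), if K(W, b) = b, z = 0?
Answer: 1089/1547 ≈ 0.70394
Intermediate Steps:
V = 4/3 (V = 4*(⅓) = 4/3 ≈ 1.3333)
q(C) = 6 - 2*C (q(C) = 6 + (-3*C + C) = 6 - 2*C)
((V*(-3))*(K(-9, z) + 72) + 35136)/(49458 + q(-20)) = (((4/3)*(-3))*(0 + 72) + 35136)/(49458 + (6 - 2*(-20))) = (-4*72 + 35136)/(49458 + (6 + 40)) = (-288 + 35136)/(49458 + 46) = 34848/49504 = 34848*(1/49504) = 1089/1547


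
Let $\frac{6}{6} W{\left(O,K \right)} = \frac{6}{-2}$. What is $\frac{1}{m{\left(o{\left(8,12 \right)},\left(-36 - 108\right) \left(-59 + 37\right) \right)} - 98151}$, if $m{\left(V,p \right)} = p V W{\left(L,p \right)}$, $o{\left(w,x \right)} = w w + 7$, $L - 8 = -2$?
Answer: $- \frac{1}{772935} \approx -1.2938 \cdot 10^{-6}$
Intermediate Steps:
$L = 6$ ($L = 8 - 2 = 6$)
$W{\left(O,K \right)} = -3$ ($W{\left(O,K \right)} = \frac{6}{-2} = 6 \left(- \frac{1}{2}\right) = -3$)
$o{\left(w,x \right)} = 7 + w^{2}$ ($o{\left(w,x \right)} = w^{2} + 7 = 7 + w^{2}$)
$m{\left(V,p \right)} = - 3 V p$ ($m{\left(V,p \right)} = p V \left(-3\right) = V p \left(-3\right) = - 3 V p$)
$\frac{1}{m{\left(o{\left(8,12 \right)},\left(-36 - 108\right) \left(-59 + 37\right) \right)} - 98151} = \frac{1}{- 3 \left(7 + 8^{2}\right) \left(-36 - 108\right) \left(-59 + 37\right) - 98151} = \frac{1}{- 3 \left(7 + 64\right) \left(\left(-144\right) \left(-22\right)\right) - 98151} = \frac{1}{\left(-3\right) 71 \cdot 3168 - 98151} = \frac{1}{-674784 - 98151} = \frac{1}{-772935} = - \frac{1}{772935}$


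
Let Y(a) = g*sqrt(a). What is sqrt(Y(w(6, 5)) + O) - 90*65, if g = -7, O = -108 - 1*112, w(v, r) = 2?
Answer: -5850 + I*sqrt(220 + 7*sqrt(2)) ≈ -5850.0 + 15.162*I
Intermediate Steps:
O = -220 (O = -108 - 112 = -220)
Y(a) = -7*sqrt(a)
sqrt(Y(w(6, 5)) + O) - 90*65 = sqrt(-7*sqrt(2) - 220) - 90*65 = sqrt(-220 - 7*sqrt(2)) - 5850 = -5850 + sqrt(-220 - 7*sqrt(2))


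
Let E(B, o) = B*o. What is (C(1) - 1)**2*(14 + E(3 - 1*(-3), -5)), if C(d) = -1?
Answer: -64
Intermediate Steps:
(C(1) - 1)**2*(14 + E(3 - 1*(-3), -5)) = (-1 - 1)**2*(14 + (3 - 1*(-3))*(-5)) = (-2)**2*(14 + (3 + 3)*(-5)) = 4*(14 + 6*(-5)) = 4*(14 - 30) = 4*(-16) = -64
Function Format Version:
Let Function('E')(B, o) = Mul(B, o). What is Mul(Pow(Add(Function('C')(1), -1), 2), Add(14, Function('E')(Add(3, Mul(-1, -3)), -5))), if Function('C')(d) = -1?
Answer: -64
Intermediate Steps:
Mul(Pow(Add(Function('C')(1), -1), 2), Add(14, Function('E')(Add(3, Mul(-1, -3)), -5))) = Mul(Pow(Add(-1, -1), 2), Add(14, Mul(Add(3, Mul(-1, -3)), -5))) = Mul(Pow(-2, 2), Add(14, Mul(Add(3, 3), -5))) = Mul(4, Add(14, Mul(6, -5))) = Mul(4, Add(14, -30)) = Mul(4, -16) = -64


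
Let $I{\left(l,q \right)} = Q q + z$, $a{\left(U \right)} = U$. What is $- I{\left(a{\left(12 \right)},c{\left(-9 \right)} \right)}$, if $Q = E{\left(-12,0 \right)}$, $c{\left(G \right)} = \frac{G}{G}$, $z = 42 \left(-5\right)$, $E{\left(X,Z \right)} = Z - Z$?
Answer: $210$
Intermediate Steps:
$E{\left(X,Z \right)} = 0$
$z = -210$
$c{\left(G \right)} = 1$
$Q = 0$
$I{\left(l,q \right)} = -210$ ($I{\left(l,q \right)} = 0 q - 210 = 0 - 210 = -210$)
$- I{\left(a{\left(12 \right)},c{\left(-9 \right)} \right)} = \left(-1\right) \left(-210\right) = 210$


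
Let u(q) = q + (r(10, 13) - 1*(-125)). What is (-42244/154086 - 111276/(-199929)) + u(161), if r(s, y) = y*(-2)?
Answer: 1336387974250/5134376649 ≈ 260.28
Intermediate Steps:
r(s, y) = -2*y
u(q) = 99 + q (u(q) = q + (-2*13 - 1*(-125)) = q + (-26 + 125) = q + 99 = 99 + q)
(-42244/154086 - 111276/(-199929)) + u(161) = (-42244/154086 - 111276/(-199929)) + (99 + 161) = (-42244*1/154086 - 111276*(-1/199929)) + 260 = (-21122/77043 + 37092/66643) + 260 = 1450045510/5134376649 + 260 = 1336387974250/5134376649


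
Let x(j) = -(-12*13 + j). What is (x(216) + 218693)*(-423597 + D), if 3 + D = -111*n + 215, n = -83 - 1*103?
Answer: -88052035787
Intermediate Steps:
n = -186 (n = -83 - 103 = -186)
x(j) = 156 - j (x(j) = -(-156 + j) = 156 - j)
D = 20858 (D = -3 + (-111*(-186) + 215) = -3 + (20646 + 215) = -3 + 20861 = 20858)
(x(216) + 218693)*(-423597 + D) = ((156 - 1*216) + 218693)*(-423597 + 20858) = ((156 - 216) + 218693)*(-402739) = (-60 + 218693)*(-402739) = 218633*(-402739) = -88052035787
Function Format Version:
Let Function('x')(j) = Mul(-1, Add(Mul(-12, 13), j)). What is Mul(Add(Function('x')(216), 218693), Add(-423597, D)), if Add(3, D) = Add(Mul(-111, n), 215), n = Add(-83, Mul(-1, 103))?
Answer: -88052035787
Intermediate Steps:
n = -186 (n = Add(-83, -103) = -186)
Function('x')(j) = Add(156, Mul(-1, j)) (Function('x')(j) = Mul(-1, Add(-156, j)) = Add(156, Mul(-1, j)))
D = 20858 (D = Add(-3, Add(Mul(-111, -186), 215)) = Add(-3, Add(20646, 215)) = Add(-3, 20861) = 20858)
Mul(Add(Function('x')(216), 218693), Add(-423597, D)) = Mul(Add(Add(156, Mul(-1, 216)), 218693), Add(-423597, 20858)) = Mul(Add(Add(156, -216), 218693), -402739) = Mul(Add(-60, 218693), -402739) = Mul(218633, -402739) = -88052035787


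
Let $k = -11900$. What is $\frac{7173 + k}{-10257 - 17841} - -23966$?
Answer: $\frac{673401395}{28098} \approx 23966.0$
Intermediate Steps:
$\frac{7173 + k}{-10257 - 17841} - -23966 = \frac{7173 - 11900}{-10257 - 17841} - -23966 = - \frac{4727}{-28098} + 23966 = \left(-4727\right) \left(- \frac{1}{28098}\right) + 23966 = \frac{4727}{28098} + 23966 = \frac{673401395}{28098}$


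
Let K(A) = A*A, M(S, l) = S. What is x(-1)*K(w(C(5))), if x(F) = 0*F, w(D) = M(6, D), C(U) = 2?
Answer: 0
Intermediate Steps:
w(D) = 6
K(A) = A²
x(F) = 0
x(-1)*K(w(C(5))) = 0*6² = 0*36 = 0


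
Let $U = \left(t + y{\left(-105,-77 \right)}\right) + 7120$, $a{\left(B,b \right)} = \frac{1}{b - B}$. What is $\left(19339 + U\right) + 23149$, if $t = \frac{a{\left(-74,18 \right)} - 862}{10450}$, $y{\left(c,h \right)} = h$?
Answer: $\frac{47619024097}{961400} \approx 49531.0$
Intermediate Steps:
$t = - \frac{79303}{961400}$ ($t = \frac{\frac{1}{18 - -74} - 862}{10450} = \left(\frac{1}{18 + 74} - 862\right) \frac{1}{10450} = \left(\frac{1}{92} - 862\right) \frac{1}{10450} = \left(- \frac{79303}{92}\right) \frac{1}{10450} = - \frac{79303}{961400} \approx -0.082487$)
$U = \frac{6771060897}{961400}$ ($U = \left(- \frac{79303}{961400} - 77\right) + 7120 = - \frac{74107103}{961400} + 7120 = \frac{6771060897}{961400} \approx 7042.9$)
$\left(19339 + U\right) + 23149 = \left(19339 + \frac{6771060897}{961400}\right) + 23149 = \frac{25363575497}{961400} + 23149 = \frac{47619024097}{961400}$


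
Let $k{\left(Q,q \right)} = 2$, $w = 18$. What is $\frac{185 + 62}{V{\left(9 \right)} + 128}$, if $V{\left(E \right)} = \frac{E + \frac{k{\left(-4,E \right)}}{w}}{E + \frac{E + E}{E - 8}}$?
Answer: $\frac{60021}{31186} \approx 1.9246$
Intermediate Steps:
$V{\left(E \right)} = \frac{\frac{1}{9} + E}{E + \frac{2 E}{-8 + E}}$ ($V{\left(E \right)} = \frac{E + \frac{2}{18}}{E + \frac{E + E}{E - 8}} = \frac{E + 2 \cdot \frac{1}{18}}{E + \frac{2 E}{-8 + E}} = \frac{E + \frac{1}{9}}{E + \frac{2 E}{-8 + E}} = \frac{\frac{1}{9} + E}{E + \frac{2 E}{-8 + E}}$)
$\frac{185 + 62}{V{\left(9 \right)} + 128} = \frac{185 + 62}{\frac{-8 - 639 + 9 \cdot 9^{2}}{9 \cdot 9 \left(-6 + 9\right)} + 128} = \frac{247}{\frac{1}{9} \cdot \frac{1}{9} \cdot \frac{1}{3} \left(-8 - 639 + 9 \cdot 81\right) + 128} = \frac{247}{\frac{1}{9} \cdot \frac{1}{9} \cdot \frac{1}{3} \left(-8 - 639 + 729\right) + 128} = \frac{247}{\frac{1}{9} \cdot \frac{1}{9} \cdot \frac{1}{3} \cdot 82 + 128} = \frac{247}{\frac{82}{243} + 128} = \frac{247}{\frac{31186}{243}} = 247 \cdot \frac{243}{31186} = \frac{60021}{31186}$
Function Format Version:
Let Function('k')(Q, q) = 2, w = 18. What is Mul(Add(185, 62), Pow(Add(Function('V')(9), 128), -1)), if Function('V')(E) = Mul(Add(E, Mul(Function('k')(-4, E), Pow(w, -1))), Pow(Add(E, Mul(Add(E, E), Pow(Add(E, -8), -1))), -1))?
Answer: Rational(60021, 31186) ≈ 1.9246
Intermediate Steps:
Function('V')(E) = Mul(Pow(Add(E, Mul(2, E, Pow(Add(-8, E), -1))), -1), Add(Rational(1, 9), E)) (Function('V')(E) = Mul(Add(E, Mul(2, Pow(18, -1))), Pow(Add(E, Mul(Add(E, E), Pow(Add(E, -8), -1))), -1)) = Mul(Add(E, Mul(2, Rational(1, 18))), Pow(Add(E, Mul(Mul(2, E), Pow(Add(-8, E), -1))), -1)) = Mul(Add(E, Rational(1, 9)), Pow(Add(E, Mul(2, E, Pow(Add(-8, E), -1))), -1)) = Mul(Add(Rational(1, 9), E), Pow(Add(E, Mul(2, E, Pow(Add(-8, E), -1))), -1)) = Mul(Pow(Add(E, Mul(2, E, Pow(Add(-8, E), -1))), -1), Add(Rational(1, 9), E)))
Mul(Add(185, 62), Pow(Add(Function('V')(9), 128), -1)) = Mul(Add(185, 62), Pow(Add(Mul(Rational(1, 9), Pow(9, -1), Pow(Add(-6, 9), -1), Add(-8, Mul(-71, 9), Mul(9, Pow(9, 2)))), 128), -1)) = Mul(247, Pow(Add(Mul(Rational(1, 9), Rational(1, 9), Pow(3, -1), Add(-8, -639, Mul(9, 81))), 128), -1)) = Mul(247, Pow(Add(Mul(Rational(1, 9), Rational(1, 9), Rational(1, 3), Add(-8, -639, 729)), 128), -1)) = Mul(247, Pow(Add(Mul(Rational(1, 9), Rational(1, 9), Rational(1, 3), 82), 128), -1)) = Mul(247, Pow(Add(Rational(82, 243), 128), -1)) = Mul(247, Pow(Rational(31186, 243), -1)) = Mul(247, Rational(243, 31186)) = Rational(60021, 31186)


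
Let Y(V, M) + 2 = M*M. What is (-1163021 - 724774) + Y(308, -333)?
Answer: -1776908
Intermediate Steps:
Y(V, M) = -2 + M² (Y(V, M) = -2 + M*M = -2 + M²)
(-1163021 - 724774) + Y(308, -333) = (-1163021 - 724774) + (-2 + (-333)²) = -1887795 + (-2 + 110889) = -1887795 + 110887 = -1776908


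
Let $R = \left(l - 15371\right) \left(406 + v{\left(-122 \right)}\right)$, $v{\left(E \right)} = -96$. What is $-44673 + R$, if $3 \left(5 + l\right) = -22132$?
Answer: $- \frac{21294619}{3} \approx -7.0982 \cdot 10^{6}$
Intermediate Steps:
$l = - \frac{22147}{3}$ ($l = -5 + \frac{1}{3} \left(-22132\right) = -5 - \frac{22132}{3} = - \frac{22147}{3} \approx -7382.3$)
$R = - \frac{21160600}{3}$ ($R = \left(- \frac{22147}{3} - 15371\right) \left(406 - 96\right) = \left(- \frac{68260}{3}\right) 310 = - \frac{21160600}{3} \approx -7.0535 \cdot 10^{6}$)
$-44673 + R = -44673 - \frac{21160600}{3} = - \frac{21294619}{3}$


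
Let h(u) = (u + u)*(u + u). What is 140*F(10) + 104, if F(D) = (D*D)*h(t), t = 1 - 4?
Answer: 504104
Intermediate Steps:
t = -3
h(u) = 4*u² (h(u) = (2*u)*(2*u) = 4*u²)
F(D) = 36*D² (F(D) = (D*D)*(4*(-3)²) = D²*(4*9) = D²*36 = 36*D²)
140*F(10) + 104 = 140*(36*10²) + 104 = 140*(36*100) + 104 = 140*3600 + 104 = 504000 + 104 = 504104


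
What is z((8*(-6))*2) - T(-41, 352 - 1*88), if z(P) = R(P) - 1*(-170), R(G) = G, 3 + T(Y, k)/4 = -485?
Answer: 2026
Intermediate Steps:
T(Y, k) = -1952 (T(Y, k) = -12 + 4*(-485) = -12 - 1940 = -1952)
z(P) = 170 + P (z(P) = P - 1*(-170) = P + 170 = 170 + P)
z((8*(-6))*2) - T(-41, 352 - 1*88) = (170 + (8*(-6))*2) - 1*(-1952) = (170 - 48*2) + 1952 = (170 - 96) + 1952 = 74 + 1952 = 2026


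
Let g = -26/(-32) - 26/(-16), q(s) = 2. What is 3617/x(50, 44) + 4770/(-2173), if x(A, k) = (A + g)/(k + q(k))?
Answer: 109071082/34399 ≈ 3170.8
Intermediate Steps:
g = 39/16 (g = -26*(-1/32) - 26*(-1/16) = 13/16 + 13/8 = 39/16 ≈ 2.4375)
x(A, k) = (39/16 + A)/(2 + k) (x(A, k) = (A + 39/16)/(k + 2) = (39/16 + A)/(2 + k))
3617/x(50, 44) + 4770/(-2173) = 3617/(((39/16 + 50)/(2 + 44))) + 4770/(-2173) = 3617/(((839/16)/46)) + 4770*(-1/2173) = 3617/(((1/46)*(839/16))) - 90/41 = 3617/(839/736) - 90/41 = 3617*(736/839) - 90/41 = 2662112/839 - 90/41 = 109071082/34399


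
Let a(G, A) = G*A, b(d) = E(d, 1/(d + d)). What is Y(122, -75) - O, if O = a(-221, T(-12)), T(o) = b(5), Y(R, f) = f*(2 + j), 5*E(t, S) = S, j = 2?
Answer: -14779/50 ≈ -295.58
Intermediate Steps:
E(t, S) = S/5
Y(R, f) = 4*f (Y(R, f) = f*(2 + 2) = f*4 = 4*f)
b(d) = 1/(10*d) (b(d) = 1/(5*(d + d)) = 1/(5*((2*d))) = (1/(2*d))/5 = 1/(10*d))
T(o) = 1/50 (T(o) = (1/10)/5 = (1/10)*(1/5) = 1/50)
a(G, A) = A*G
O = -221/50 (O = (1/50)*(-221) = -221/50 ≈ -4.4200)
Y(122, -75) - O = 4*(-75) - 1*(-221/50) = -300 + 221/50 = -14779/50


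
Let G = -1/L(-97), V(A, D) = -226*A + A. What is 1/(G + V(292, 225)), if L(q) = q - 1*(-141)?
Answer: -44/2890801 ≈ -1.5221e-5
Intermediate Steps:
L(q) = 141 + q (L(q) = q + 141 = 141 + q)
V(A, D) = -225*A
G = -1/44 (G = -1/(141 - 97) = -1/44 ≈ -0.022727)
1/(G + V(292, 225)) = 1/(-1/44 - 225*292) = 1/(-1/44 - 65700) = 1/(-2890801/44) = -44/2890801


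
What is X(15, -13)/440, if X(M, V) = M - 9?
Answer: 3/220 ≈ 0.013636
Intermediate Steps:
X(M, V) = -9 + M
X(15, -13)/440 = (-9 + 15)/440 = 6*(1/440) = 3/220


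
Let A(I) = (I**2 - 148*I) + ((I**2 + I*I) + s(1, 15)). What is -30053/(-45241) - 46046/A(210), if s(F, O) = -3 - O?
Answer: 479128310/2289239841 ≈ 0.20930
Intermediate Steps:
A(I) = -18 - 148*I + 3*I**2 (A(I) = (I**2 - 148*I) + ((I**2 + I*I) + (-3 - 1*15)) = (I**2 - 148*I) + ((I**2 + I**2) + (-3 - 15)) = (I**2 - 148*I) + (2*I**2 - 18) = (I**2 - 148*I) + (-18 + 2*I**2) = -18 - 148*I + 3*I**2)
-30053/(-45241) - 46046/A(210) = -30053/(-45241) - 46046/(-18 - 148*210 + 3*210**2) = -30053*(-1/45241) - 46046/(-18 - 31080 + 3*44100) = 30053/45241 - 46046/(-18 - 31080 + 132300) = 30053/45241 - 46046/101202 = 30053/45241 - 46046*1/101202 = 30053/45241 - 23023/50601 = 479128310/2289239841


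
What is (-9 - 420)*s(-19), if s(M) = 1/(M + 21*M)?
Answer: 39/38 ≈ 1.0263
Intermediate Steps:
s(M) = 1/(22*M)
(-9 - 420)*s(-19) = (-9 - 420)*((1/22)/(-19)) = -39*(-1)/(2*19) = -429*(-1/418) = 39/38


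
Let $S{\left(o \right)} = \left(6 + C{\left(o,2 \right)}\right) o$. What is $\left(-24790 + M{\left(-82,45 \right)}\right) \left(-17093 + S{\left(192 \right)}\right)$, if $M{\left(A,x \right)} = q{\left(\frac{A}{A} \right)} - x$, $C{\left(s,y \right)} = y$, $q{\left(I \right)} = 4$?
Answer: $386295867$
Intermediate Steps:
$M{\left(A,x \right)} = 4 - x$
$S{\left(o \right)} = 8 o$ ($S{\left(o \right)} = \left(6 + 2\right) o = 8 o$)
$\left(-24790 + M{\left(-82,45 \right)}\right) \left(-17093 + S{\left(192 \right)}\right) = \left(-24790 + \left(4 - 45\right)\right) \left(-17093 + 8 \cdot 192\right) = \left(-24790 + \left(4 - 45\right)\right) \left(-17093 + 1536\right) = \left(-24790 - 41\right) \left(-15557\right) = \left(-24831\right) \left(-15557\right) = 386295867$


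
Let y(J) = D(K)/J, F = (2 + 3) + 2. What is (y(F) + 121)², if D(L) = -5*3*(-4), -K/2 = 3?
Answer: 822649/49 ≈ 16789.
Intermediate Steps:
F = 7 (F = 5 + 2 = 7)
K = -6 (K = -2*3 = -6)
D(L) = 60 (D(L) = -15*(-4) = 60)
y(J) = 60/J
(y(F) + 121)² = (60/7 + 121)² = (907/7)² = 822649/49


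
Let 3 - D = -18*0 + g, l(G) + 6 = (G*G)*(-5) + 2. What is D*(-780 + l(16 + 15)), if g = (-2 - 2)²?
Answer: 72657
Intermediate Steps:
g = 16 (g = (-4)² = 16)
l(G) = -4 - 5*G² (l(G) = -6 + ((G*G)*(-5) + 2) = -6 + (G²*(-5) + 2) = -6 + (-5*G² + 2) = -6 + (2 - 5*G²) = -4 - 5*G²)
D = -13 (D = 3 - (-18*0 + 16) = 3 - (0 + 16) = 3 - 1*16 = 3 - 16 = -13)
D*(-780 + l(16 + 15)) = -13*(-780 + (-4 - 5*(16 + 15)²)) = -13*(-780 + (-4 - 5*31²)) = -13*(-780 + (-4 - 5*961)) = -13*(-780 + (-4 - 4805)) = -13*(-780 - 4809) = -13*(-5589) = 72657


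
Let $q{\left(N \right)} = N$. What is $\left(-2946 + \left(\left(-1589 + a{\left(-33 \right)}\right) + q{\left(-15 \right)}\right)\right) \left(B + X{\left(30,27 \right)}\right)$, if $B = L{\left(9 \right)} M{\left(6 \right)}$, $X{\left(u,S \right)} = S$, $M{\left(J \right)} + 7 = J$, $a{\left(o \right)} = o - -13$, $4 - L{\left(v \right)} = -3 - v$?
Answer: $-50270$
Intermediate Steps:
$L{\left(v \right)} = 7 + v$ ($L{\left(v \right)} = 4 - \left(-3 - v\right) = 4 + \left(3 + v\right) = 7 + v$)
$a{\left(o \right)} = 13 + o$ ($a{\left(o \right)} = o + 13 = 13 + o$)
$M{\left(J \right)} = -7 + J$
$B = -16$ ($B = \left(7 + 9\right) \left(-7 + 6\right) = 16 \left(-1\right) = -16$)
$\left(-2946 + \left(\left(-1589 + a{\left(-33 \right)}\right) + q{\left(-15 \right)}\right)\right) \left(B + X{\left(30,27 \right)}\right) = \left(-2946 + \left(\left(-1589 + \left(13 - 33\right)\right) - 15\right)\right) \left(-16 + 27\right) = \left(-2946 - 1624\right) 11 = \left(-4570\right) 11 = -50270$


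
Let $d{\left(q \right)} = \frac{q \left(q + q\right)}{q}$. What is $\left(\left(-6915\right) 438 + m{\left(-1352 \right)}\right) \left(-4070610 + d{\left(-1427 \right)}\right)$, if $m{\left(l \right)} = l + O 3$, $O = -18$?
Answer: $12343312849664$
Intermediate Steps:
$m{\left(l \right)} = -54 + l$ ($m{\left(l \right)} = l - 54 = -54 + l$)
$d{\left(q \right)} = 2 q$ ($d{\left(q \right)} = \frac{q 2 q}{q} = \frac{2 q^{2}}{q} = 2 q$)
$\left(\left(-6915\right) 438 + m{\left(-1352 \right)}\right) \left(-4070610 + d{\left(-1427 \right)}\right) = \left(\left(-6915\right) 438 - 1406\right) \left(-4070610 + 2 \left(-1427\right)\right) = \left(-3028770 - 1406\right) \left(-4070610 - 2854\right) = \left(-3030176\right) \left(-4073464\right) = 12343312849664$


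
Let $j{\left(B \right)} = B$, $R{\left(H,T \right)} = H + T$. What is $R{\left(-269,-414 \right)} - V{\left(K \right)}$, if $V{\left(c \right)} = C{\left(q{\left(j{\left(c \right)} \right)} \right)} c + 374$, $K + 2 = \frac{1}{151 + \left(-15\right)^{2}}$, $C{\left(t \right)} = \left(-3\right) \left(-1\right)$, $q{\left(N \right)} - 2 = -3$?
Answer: $- \frac{395179}{376} \approx -1051.0$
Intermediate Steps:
$q{\left(N \right)} = -1$ ($q{\left(N \right)} = 2 - 3 = -1$)
$C{\left(t \right)} = 3$
$K = - \frac{751}{376}$ ($K = -2 + \frac{1}{151 + \left(-15\right)^{2}} = -2 + \frac{1}{151 + 225} = -2 + \frac{1}{376} = - \frac{751}{376} \approx -1.9973$)
$V{\left(c \right)} = 374 + 3 c$ ($V{\left(c \right)} = 3 c + 374 = 374 + 3 c$)
$R{\left(-269,-414 \right)} - V{\left(K \right)} = \left(-269 - 414\right) - \left(374 + 3 \left(- \frac{751}{376}\right)\right) = -683 - \left(374 - \frac{2253}{376}\right) = -683 - \frac{138371}{376} = - \frac{395179}{376}$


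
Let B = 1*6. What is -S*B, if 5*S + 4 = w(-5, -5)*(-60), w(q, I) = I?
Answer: -1776/5 ≈ -355.20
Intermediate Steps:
B = 6
S = 296/5 (S = -⅘ + (-5*(-60))/5 = -⅘ + (⅕)*300 = -⅘ + 60 = 296/5 ≈ 59.200)
-S*B = -296*6/5 = -1*1776/5 = -1776/5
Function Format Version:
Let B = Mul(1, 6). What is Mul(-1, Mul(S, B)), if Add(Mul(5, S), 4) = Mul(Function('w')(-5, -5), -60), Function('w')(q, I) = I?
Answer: Rational(-1776, 5) ≈ -355.20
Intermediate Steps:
B = 6
S = Rational(296, 5) (S = Add(Rational(-4, 5), Mul(Rational(1, 5), Mul(-5, -60))) = Add(Rational(-4, 5), Mul(Rational(1, 5), 300)) = Add(Rational(-4, 5), 60) = Rational(296, 5) ≈ 59.200)
Mul(-1, Mul(S, B)) = Mul(-1, Mul(Rational(296, 5), 6)) = Mul(-1, Rational(1776, 5)) = Rational(-1776, 5)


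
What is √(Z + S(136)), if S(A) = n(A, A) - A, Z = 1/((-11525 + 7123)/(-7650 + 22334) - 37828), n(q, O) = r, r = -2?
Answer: 2*I*√2661224927271242934/277735377 ≈ 11.747*I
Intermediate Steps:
n(q, O) = -2
Z = -7342/277735377 (Z = 1/(-4402/14684 - 37828) = 1/(-4402*1/14684 - 37828) = 1/(-2201/7342 - 37828) = 1/(-277735377/7342) = -7342/277735377 ≈ -2.6435e-5)
S(A) = -2 - A
√(Z + S(136)) = √(-7342/277735377 + (-2 - 1*136)) = √(-7342/277735377 + (-2 - 136)) = √(-7342/277735377 - 138) = √(-38327489368/277735377) = 2*I*√2661224927271242934/277735377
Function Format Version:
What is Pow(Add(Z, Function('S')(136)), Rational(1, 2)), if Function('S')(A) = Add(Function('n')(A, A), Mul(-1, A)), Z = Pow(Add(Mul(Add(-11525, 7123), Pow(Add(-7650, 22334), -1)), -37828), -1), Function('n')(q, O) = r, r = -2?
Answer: Mul(Rational(2, 277735377), I, Pow(2661224927271242934, Rational(1, 2))) ≈ Mul(11.747, I)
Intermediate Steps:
Function('n')(q, O) = -2
Z = Rational(-7342, 277735377) (Z = Pow(Add(Mul(-4402, Pow(14684, -1)), -37828), -1) = Pow(Add(Mul(-4402, Rational(1, 14684)), -37828), -1) = Pow(Add(Rational(-2201, 7342), -37828), -1) = Pow(Rational(-277735377, 7342), -1) = Rational(-7342, 277735377) ≈ -2.6435e-5)
Function('S')(A) = Add(-2, Mul(-1, A))
Pow(Add(Z, Function('S')(136)), Rational(1, 2)) = Pow(Add(Rational(-7342, 277735377), Add(-2, Mul(-1, 136))), Rational(1, 2)) = Pow(Add(Rational(-7342, 277735377), Add(-2, -136)), Rational(1, 2)) = Pow(Add(Rational(-7342, 277735377), -138), Rational(1, 2)) = Pow(Rational(-38327489368, 277735377), Rational(1, 2)) = Mul(Rational(2, 277735377), I, Pow(2661224927271242934, Rational(1, 2)))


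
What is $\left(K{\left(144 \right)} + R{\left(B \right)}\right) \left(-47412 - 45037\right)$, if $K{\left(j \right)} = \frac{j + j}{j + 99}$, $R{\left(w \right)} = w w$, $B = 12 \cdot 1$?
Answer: $- \frac{362400080}{27} \approx -1.3422 \cdot 10^{7}$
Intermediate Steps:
$B = 12$
$R{\left(w \right)} = w^{2}$
$K{\left(j \right)} = \frac{2 j}{99 + j}$
$\left(K{\left(144 \right)} + R{\left(B \right)}\right) \left(-47412 - 45037\right) = \left(2 \cdot 144 \frac{1}{99 + 144} + 12^{2}\right) \left(-47412 - 45037\right) = \left(2 \cdot 144 \cdot \frac{1}{243} + 144\right) \left(-92449\right) = \left(\frac{32}{27} + 144\right) \left(-92449\right) = \frac{3920}{27} \left(-92449\right) = - \frac{362400080}{27}$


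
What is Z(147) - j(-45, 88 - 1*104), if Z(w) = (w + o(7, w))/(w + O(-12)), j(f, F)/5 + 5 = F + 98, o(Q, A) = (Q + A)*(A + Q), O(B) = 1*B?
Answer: -28112/135 ≈ -208.24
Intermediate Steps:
O(B) = B
o(Q, A) = (A + Q)² (o(Q, A) = (A + Q)*(A + Q) = (A + Q)²)
j(f, F) = 465 + 5*F (j(f, F) = -25 + 5*(F + 98) = -25 + 5*(98 + F) = -25 + (490 + 5*F) = 465 + 5*F)
Z(w) = (w + (7 + w)²)/(-12 + w) (Z(w) = (w + (w + 7)²)/(w - 12) = (w + (7 + w)²)/(-12 + w))
Z(147) - j(-45, 88 - 1*104) = (147 + (7 + 147)²)/(-12 + 147) - (465 + 5*(88 - 1*104)) = (147 + 154²)/135 - (465 + 5*(88 - 104)) = (147 + 23716)/135 - (465 + 5*(-16)) = (1/135)*23863 - (465 - 80) = 23863/135 - 1*385 = 23863/135 - 385 = -28112/135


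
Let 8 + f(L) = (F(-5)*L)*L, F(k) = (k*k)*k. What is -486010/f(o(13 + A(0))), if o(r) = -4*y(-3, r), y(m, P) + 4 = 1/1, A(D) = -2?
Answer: 243005/9004 ≈ 26.989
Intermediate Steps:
F(k) = k³ (F(k) = k²*k = k³)
y(m, P) = -3 (y(m, P) = -4 + 1/1 = -4 + 1 = -3)
o(r) = 12 (o(r) = -4*(-3) = 12)
f(L) = -8 - 125*L² (f(L) = -8 + ((-5)³*L)*L = -8 + (-125*L)*L = -8 - 125*L²)
-486010/f(o(13 + A(0))) = -486010/(-8 - 125*12²) = -486010/(-8 - 125*144) = -486010/(-8 - 18000) = -486010/(-18008) = -486010*(-1/18008) = 243005/9004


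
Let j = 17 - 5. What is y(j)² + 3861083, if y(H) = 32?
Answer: 3862107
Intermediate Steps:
j = 12
y(j)² + 3861083 = 32² + 3861083 = 1024 + 3861083 = 3862107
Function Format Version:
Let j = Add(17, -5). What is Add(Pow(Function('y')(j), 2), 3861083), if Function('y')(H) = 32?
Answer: 3862107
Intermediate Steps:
j = 12
Add(Pow(Function('y')(j), 2), 3861083) = Add(Pow(32, 2), 3861083) = Add(1024, 3861083) = 3862107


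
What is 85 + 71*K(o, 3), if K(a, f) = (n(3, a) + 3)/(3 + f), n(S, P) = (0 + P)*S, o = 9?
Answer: 440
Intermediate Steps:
n(S, P) = P*S
K(a, f) = (3 + 3*a)/(3 + f) (K(a, f) = (a*3 + 3)/(3 + f) = (3*a + 3)/(3 + f) = (3 + 3*a)/(3 + f))
85 + 71*K(o, 3) = 85 + 71*(3*(1 + 9)/(3 + 3)) = 85 + 71*(3*10/6) = 85 + 71*(3*(⅙)*10) = 85 + 71*5 = 85 + 355 = 440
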